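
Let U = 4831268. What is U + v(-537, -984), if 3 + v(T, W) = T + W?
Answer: 4829744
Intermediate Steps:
v(T, W) = -3 + T + W (v(T, W) = -3 + (T + W) = -3 + T + W)
U + v(-537, -984) = 4831268 + (-3 - 537 - 984) = 4831268 - 1524 = 4829744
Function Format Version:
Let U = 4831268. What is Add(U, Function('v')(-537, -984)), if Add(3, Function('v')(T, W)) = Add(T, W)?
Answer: 4829744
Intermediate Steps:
Function('v')(T, W) = Add(-3, T, W) (Function('v')(T, W) = Add(-3, Add(T, W)) = Add(-3, T, W))
Add(U, Function('v')(-537, -984)) = Add(4831268, Add(-3, -537, -984)) = Add(4831268, -1524) = 4829744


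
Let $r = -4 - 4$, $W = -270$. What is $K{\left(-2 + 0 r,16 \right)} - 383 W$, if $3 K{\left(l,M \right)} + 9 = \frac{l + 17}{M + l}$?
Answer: $\frac{1447703}{14} \approx 1.0341 \cdot 10^{5}$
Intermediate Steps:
$r = -8$
$K{\left(l,M \right)} = -3 + \frac{17 + l}{3 \left(M + l\right)}$ ($K{\left(l,M \right)} = -3 + \frac{\left(l + 17\right) \frac{1}{M + l}}{3} = -3 + \frac{\left(17 + l\right) \frac{1}{M + l}}{3} = -3 + \frac{\frac{1}{M + l} \left(17 + l\right)}{3} = -3 + \frac{17 + l}{3 \left(M + l\right)}$)
$K{\left(-2 + 0 r,16 \right)} - 383 W = \frac{17 - 144 - 8 \left(-2 + 0 \left(-8\right)\right)}{3 \left(16 + \left(-2 + 0 \left(-8\right)\right)\right)} - -103410 = \frac{17 - 144 - 8 \left(-2 + 0\right)}{3 \left(16 + \left(-2 + 0\right)\right)} + 103410 = \frac{17 - 144 - -16}{3 \left(16 - 2\right)} + 103410 = \frac{17 - 144 + 16}{3 \cdot 14} + 103410 = \frac{1}{3} \cdot \frac{1}{14} \left(-111\right) + 103410 = - \frac{37}{14} + 103410 = \frac{1447703}{14}$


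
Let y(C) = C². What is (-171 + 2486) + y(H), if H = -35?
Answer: 3540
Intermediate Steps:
(-171 + 2486) + y(H) = (-171 + 2486) + (-35)² = 2315 + 1225 = 3540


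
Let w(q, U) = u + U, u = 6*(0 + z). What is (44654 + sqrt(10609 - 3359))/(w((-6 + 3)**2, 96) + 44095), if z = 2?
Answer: 44654/44203 + 5*sqrt(290)/44203 ≈ 1.0121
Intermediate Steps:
u = 12 (u = 6*(0 + 2) = 6*2 = 12)
w(q, U) = 12 + U
(44654 + sqrt(10609 - 3359))/(w((-6 + 3)**2, 96) + 44095) = (44654 + sqrt(10609 - 3359))/((12 + 96) + 44095) = (44654 + sqrt(7250))/(108 + 44095) = (44654 + 5*sqrt(290))/44203 = (44654 + 5*sqrt(290))*(1/44203) = 44654/44203 + 5*sqrt(290)/44203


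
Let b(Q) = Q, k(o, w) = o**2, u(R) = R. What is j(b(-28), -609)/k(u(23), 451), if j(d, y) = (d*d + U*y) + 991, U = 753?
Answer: -456802/529 ≈ -863.52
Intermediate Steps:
j(d, y) = 991 + d**2 + 753*y (j(d, y) = (d*d + 753*y) + 991 = (d**2 + 753*y) + 991 = 991 + d**2 + 753*y)
j(b(-28), -609)/k(u(23), 451) = (991 + (-28)**2 + 753*(-609))/(23**2) = (991 + 784 - 458577)/529 = -456802*1/529 = -456802/529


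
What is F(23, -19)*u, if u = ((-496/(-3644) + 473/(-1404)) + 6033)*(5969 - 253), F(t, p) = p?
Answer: -209502970977395/319761 ≈ -6.5519e+8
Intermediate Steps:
u = 11026472156705/319761 (u = ((-496*(-1/3644) + 473*(-1/1404)) + 6033)*5716 = ((124/911 - 473/1404) + 6033)*5716 = (-256807/1279044 + 6033)*5716 = (7716215645/1279044)*5716 = 11026472156705/319761 ≈ 3.4483e+7)
F(23, -19)*u = -19*11026472156705/319761 = -209502970977395/319761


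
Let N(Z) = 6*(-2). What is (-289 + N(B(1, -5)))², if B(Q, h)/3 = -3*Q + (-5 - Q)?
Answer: 90601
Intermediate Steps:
B(Q, h) = -15 - 12*Q (B(Q, h) = 3*(-3*Q + (-5 - Q)) = 3*(-5 - 4*Q) = -15 - 12*Q)
N(Z) = -12
(-289 + N(B(1, -5)))² = (-289 - 12)² = (-301)² = 90601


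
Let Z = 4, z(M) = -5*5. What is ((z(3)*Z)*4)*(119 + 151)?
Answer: -108000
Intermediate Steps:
z(M) = -25
((z(3)*Z)*4)*(119 + 151) = (-25*4*4)*(119 + 151) = -100*4*270 = -400*270 = -108000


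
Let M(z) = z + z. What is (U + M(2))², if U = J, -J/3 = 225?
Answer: 450241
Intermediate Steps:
J = -675 (J = -3*225 = -675)
U = -675
M(z) = 2*z
(U + M(2))² = (-675 + 2*2)² = (-675 + 4)² = (-671)² = 450241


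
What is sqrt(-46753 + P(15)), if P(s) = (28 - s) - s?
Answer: 3*I*sqrt(5195) ≈ 216.23*I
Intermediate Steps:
P(s) = 28 - 2*s
sqrt(-46753 + P(15)) = sqrt(-46753 + (28 - 2*15)) = sqrt(-46753 + (28 - 30)) = sqrt(-46753 - 2) = sqrt(-46755) = 3*I*sqrt(5195)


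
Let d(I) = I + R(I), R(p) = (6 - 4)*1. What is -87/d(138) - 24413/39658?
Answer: -3434033/2776060 ≈ -1.2370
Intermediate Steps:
R(p) = 2 (R(p) = 2*1 = 2)
d(I) = 2 + I (d(I) = I + 2 = 2 + I)
-87/d(138) - 24413/39658 = -87/(2 + 138) - 24413/39658 = -87/140 - 24413*1/39658 = -87*1/140 - 24413/39658 = -87/140 - 24413/39658 = -3434033/2776060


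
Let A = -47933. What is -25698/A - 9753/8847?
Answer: -80046781/141354417 ≈ -0.56628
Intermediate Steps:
-25698/A - 9753/8847 = -25698/(-47933) - 9753/8847 = -25698*(-1/47933) - 9753*1/8847 = 25698/47933 - 3251/2949 = -80046781/141354417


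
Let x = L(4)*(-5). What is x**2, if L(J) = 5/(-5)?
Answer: 25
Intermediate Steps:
L(J) = -1 (L(J) = 5*(-1/5) = -1)
x = 5 (x = -1*(-5) = 5)
x**2 = 5**2 = 25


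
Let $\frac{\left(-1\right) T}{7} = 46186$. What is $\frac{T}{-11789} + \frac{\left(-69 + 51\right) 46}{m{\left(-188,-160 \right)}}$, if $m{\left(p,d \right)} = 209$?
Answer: $\frac{57808826}{2463901} \approx 23.462$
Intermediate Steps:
$T = -323302$ ($T = \left(-7\right) 46186 = -323302$)
$\frac{T}{-11789} + \frac{\left(-69 + 51\right) 46}{m{\left(-188,-160 \right)}} = - \frac{323302}{-11789} + \frac{\left(-69 + 51\right) 46}{209} = \left(-323302\right) \left(- \frac{1}{11789}\right) + \left(-18\right) 46 \cdot \frac{1}{209} = \frac{323302}{11789} - \frac{828}{209} = \frac{57808826}{2463901}$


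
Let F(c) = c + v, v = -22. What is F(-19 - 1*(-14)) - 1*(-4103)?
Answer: 4076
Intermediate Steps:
F(c) = -22 + c (F(c) = c - 22 = -22 + c)
F(-19 - 1*(-14)) - 1*(-4103) = (-22 + (-19 - 1*(-14))) - 1*(-4103) = (-22 + (-19 + 14)) + 4103 = (-22 - 5) + 4103 = -27 + 4103 = 4076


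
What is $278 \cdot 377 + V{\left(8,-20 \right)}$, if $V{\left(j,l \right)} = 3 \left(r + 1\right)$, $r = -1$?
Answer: $104806$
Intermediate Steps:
$V{\left(j,l \right)} = 0$ ($V{\left(j,l \right)} = 3 \left(-1 + 1\right) = 3 \cdot 0 = 0$)
$278 \cdot 377 + V{\left(8,-20 \right)} = 278 \cdot 377 + 0 = 104806 + 0 = 104806$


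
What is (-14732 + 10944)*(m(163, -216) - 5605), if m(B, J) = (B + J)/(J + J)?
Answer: 2292977729/108 ≈ 2.1231e+7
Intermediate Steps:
m(B, J) = (B + J)/(2*J) (m(B, J) = (B + J)/((2*J)) = (B + J)*(1/(2*J)) = (B + J)/(2*J))
(-14732 + 10944)*(m(163, -216) - 5605) = (-14732 + 10944)*((1/2)*(163 - 216)/(-216) - 5605) = -3788*((1/2)*(-1/216)*(-53) - 5605) = -3788*(53/432 - 5605) = -3788*(-2421307/432) = 2292977729/108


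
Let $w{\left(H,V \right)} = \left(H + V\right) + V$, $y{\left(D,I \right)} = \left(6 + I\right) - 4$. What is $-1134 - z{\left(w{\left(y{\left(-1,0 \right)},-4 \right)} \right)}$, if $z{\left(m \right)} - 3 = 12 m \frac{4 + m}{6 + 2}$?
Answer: $-1155$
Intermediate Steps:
$y{\left(D,I \right)} = 2 + I$
$w{\left(H,V \right)} = H + 2 V$
$z{\left(m \right)} = 3 + 12 m \left(\frac{1}{2} + \frac{m}{8}\right)$ ($z{\left(m \right)} = 3 + 12 m \frac{4 + m}{6 + 2} = 3 + 12 m \frac{4 + m}{8} = 3 + 12 m \left(4 + m\right) \frac{1}{8} = 3 + 12 m \left(\frac{1}{2} + \frac{m}{8}\right)$)
$-1134 - z{\left(w{\left(y{\left(-1,0 \right)},-4 \right)} \right)} = -1134 - \left(3 + 6 \left(\left(2 + 0\right) + 2 \left(-4\right)\right) + \frac{3 \left(\left(2 + 0\right) + 2 \left(-4\right)\right)^{2}}{2}\right) = -1134 - \left(3 + 6 \left(2 - 8\right) + \frac{3 \left(2 - 8\right)^{2}}{2}\right) = -1134 - \left(3 + 6 \left(-6\right) + \frac{3 \left(-6\right)^{2}}{2}\right) = -1134 - \left(3 - 36 + \frac{3}{2} \cdot 36\right) = -1134 - \left(3 - 36 + 54\right) = -1134 - 21 = -1155$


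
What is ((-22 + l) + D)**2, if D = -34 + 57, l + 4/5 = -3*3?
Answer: 1936/25 ≈ 77.440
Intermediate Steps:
l = -49/5 (l = -4/5 - 3*3 = -4/5 - 9 = -49/5 ≈ -9.8000)
D = 23
((-22 + l) + D)**2 = ((-22 - 49/5) + 23)**2 = (-159/5 + 23)**2 = (-44/5)**2 = 1936/25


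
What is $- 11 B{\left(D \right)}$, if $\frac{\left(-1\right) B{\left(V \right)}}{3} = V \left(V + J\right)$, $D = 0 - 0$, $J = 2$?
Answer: $0$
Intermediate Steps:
$D = 0$ ($D = 0 + 0 = 0$)
$B{\left(V \right)} = - 3 V \left(2 + V\right)$ ($B{\left(V \right)} = - 3 V \left(V + 2\right) = - 3 V \left(2 + V\right)$)
$- 11 B{\left(D \right)} = - 11 \left(\left(-3\right) 0 \left(2 + 0\right)\right) = - 11 \left(\left(-3\right) 0 \cdot 2\right) = \left(-11\right) 0 = 0$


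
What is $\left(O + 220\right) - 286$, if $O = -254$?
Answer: $-320$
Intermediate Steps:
$\left(O + 220\right) - 286 = \left(-254 + 220\right) - 286 = -34 - 286 = -320$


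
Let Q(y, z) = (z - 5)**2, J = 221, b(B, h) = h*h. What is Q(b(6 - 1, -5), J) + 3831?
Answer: 50487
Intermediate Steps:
b(B, h) = h**2
Q(y, z) = (-5 + z)**2
Q(b(6 - 1, -5), J) + 3831 = (-5 + 221)**2 + 3831 = 216**2 + 3831 = 46656 + 3831 = 50487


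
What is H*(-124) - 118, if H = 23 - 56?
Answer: 3974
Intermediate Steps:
H = -33
H*(-124) - 118 = -33*(-124) - 118 = 4092 - 118 = 3974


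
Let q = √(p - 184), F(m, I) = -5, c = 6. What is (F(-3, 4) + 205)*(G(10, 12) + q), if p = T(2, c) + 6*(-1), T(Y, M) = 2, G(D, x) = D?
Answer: 2000 + 400*I*√47 ≈ 2000.0 + 2742.3*I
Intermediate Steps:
p = -4 (p = 2 + 6*(-1) = 2 - 6 = -4)
q = 2*I*√47 (q = √(-4 - 184) = √(-188) = 2*I*√47 ≈ 13.711*I)
(F(-3, 4) + 205)*(G(10, 12) + q) = (-5 + 205)*(10 + 2*I*√47) = 200*(10 + 2*I*√47) = 2000 + 400*I*√47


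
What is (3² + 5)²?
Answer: 196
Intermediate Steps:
(3² + 5)² = (9 + 5)² = 14² = 196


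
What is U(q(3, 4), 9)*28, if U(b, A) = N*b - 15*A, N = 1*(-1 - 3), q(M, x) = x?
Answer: -4228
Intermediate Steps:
N = -4 (N = 1*(-4) = -4)
U(b, A) = -15*A - 4*b (U(b, A) = -4*b - 15*A = -15*A - 4*b)
U(q(3, 4), 9)*28 = (-15*9 - 4*4)*28 = (-135 - 16)*28 = -151*28 = -4228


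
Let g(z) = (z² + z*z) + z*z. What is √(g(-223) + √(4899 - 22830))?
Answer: √(149187 + I*√17931) ≈ 386.25 + 0.173*I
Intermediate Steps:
g(z) = 3*z² (g(z) = (z² + z²) + z² = 2*z² + z² = 3*z²)
√(g(-223) + √(4899 - 22830)) = √(3*(-223)² + √(4899 - 22830)) = √(3*49729 + √(-17931)) = √(149187 + I*√17931)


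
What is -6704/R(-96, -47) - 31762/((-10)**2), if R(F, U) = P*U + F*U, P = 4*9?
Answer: -2255981/7050 ≈ -320.00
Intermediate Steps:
P = 36
R(F, U) = 36*U + F*U
-6704/R(-96, -47) - 31762/((-10)**2) = -6704*(-1/(47*(36 - 96))) - 31762/((-10)**2) = -6704/((-47*(-60))) - 31762/100 = -6704/2820 - 31762*1/100 = -6704*1/2820 - 15881/50 = -1676/705 - 15881/50 = -2255981/7050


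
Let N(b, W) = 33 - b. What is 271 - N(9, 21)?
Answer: 247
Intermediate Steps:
271 - N(9, 21) = 271 - (33 - 1*9) = 271 - (33 - 9) = 271 - 1*24 = 271 - 24 = 247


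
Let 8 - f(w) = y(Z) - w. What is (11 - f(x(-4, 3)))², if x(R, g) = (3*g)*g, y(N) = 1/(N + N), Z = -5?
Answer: 58081/100 ≈ 580.81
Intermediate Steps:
y(N) = 1/(2*N)
x(R, g) = 3*g²
f(w) = 81/10 + w (f(w) = 8 - ((½)/(-5) - w) = 8 - ((½)*(-⅕) - w) = 8 - (-⅒ - w) = 8 + (⅒ + w) = 81/10 + w)
(11 - f(x(-4, 3)))² = (11 - (81/10 + 3*3²))² = (11 - (81/10 + 3*9))² = (11 - (81/10 + 27))² = (11 - 1*351/10)² = (11 - 351/10)² = (-241/10)² = 58081/100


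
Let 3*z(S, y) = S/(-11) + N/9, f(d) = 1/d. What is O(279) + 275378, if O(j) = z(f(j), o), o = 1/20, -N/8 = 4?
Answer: 2535394333/9207 ≈ 2.7538e+5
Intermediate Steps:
N = -32 (N = -8*4 = -32)
o = 1/20 ≈ 0.050000
z(S, y) = -32/27 - S/33 (z(S, y) = (S/(-11) - 32/9)/3 = (S*(-1/11) - 32*1/9)/3 = (-S/11 - 32/9)/3 = (-32/9 - S/11)/3 = -32/27 - S/33)
O(j) = -32/27 - 1/(33*j)
O(279) + 275378 = (1/297)*(-9 - 352*279)/279 + 275378 = (1/297)*(1/279)*(-9 - 98208) + 275378 = (1/297)*(1/279)*(-98217) + 275378 = -10913/9207 + 275378 = 2535394333/9207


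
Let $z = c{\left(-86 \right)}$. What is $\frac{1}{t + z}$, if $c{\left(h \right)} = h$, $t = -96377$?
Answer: $- \frac{1}{96463} \approx -1.0367 \cdot 10^{-5}$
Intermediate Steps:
$z = -86$
$\frac{1}{t + z} = \frac{1}{-96377 - 86} = \frac{1}{-96463} = - \frac{1}{96463}$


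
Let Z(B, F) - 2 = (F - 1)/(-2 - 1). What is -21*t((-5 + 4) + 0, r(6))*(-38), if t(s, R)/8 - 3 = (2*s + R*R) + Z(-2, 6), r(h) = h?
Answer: 238336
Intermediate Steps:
Z(B, F) = 7/3 - F/3 (Z(B, F) = 2 + (F - 1)/(-2 - 1) = 2 + (-1 + F)/(-3) = 2 + (-1 + F)*(-1/3) = 2 + (1/3 - F/3) = 7/3 - F/3)
t(s, R) = 80/3 + 8*R**2 + 16*s (t(s, R) = 24 + 8*((2*s + R*R) + (7/3 - 1/3*6)) = 24 + 8*((2*s + R**2) + (7/3 - 2)) = 24 + 8*((R**2 + 2*s) + 1/3) = 24 + 8*(1/3 + R**2 + 2*s) = 24 + (8/3 + 8*R**2 + 16*s) = 80/3 + 8*R**2 + 16*s)
-21*t((-5 + 4) + 0, r(6))*(-38) = -21*(80/3 + 8*6**2 + 16*((-5 + 4) + 0))*(-38) = -21*(80/3 + 8*36 + 16*(-1 + 0))*(-38) = -21*(80/3 + 288 + 16*(-1))*(-38) = -21*(80/3 + 288 - 16)*(-38) = -21*896/3*(-38) = -6272*(-38) = 238336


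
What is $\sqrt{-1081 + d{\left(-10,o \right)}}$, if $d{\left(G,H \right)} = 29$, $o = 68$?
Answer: $2 i \sqrt{263} \approx 32.435 i$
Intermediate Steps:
$\sqrt{-1081 + d{\left(-10,o \right)}} = \sqrt{-1081 + 29} = \sqrt{-1052} = 2 i \sqrt{263}$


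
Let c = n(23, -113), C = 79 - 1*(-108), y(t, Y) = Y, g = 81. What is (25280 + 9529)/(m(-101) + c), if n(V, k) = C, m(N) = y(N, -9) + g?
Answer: 34809/259 ≈ 134.40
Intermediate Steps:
m(N) = 72 (m(N) = -9 + 81 = 72)
C = 187 (C = 79 + 108 = 187)
n(V, k) = 187
c = 187
(25280 + 9529)/(m(-101) + c) = (25280 + 9529)/(72 + 187) = 34809/259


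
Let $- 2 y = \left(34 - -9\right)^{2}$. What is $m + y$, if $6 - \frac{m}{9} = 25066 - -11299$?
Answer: $- \frac{656311}{2} \approx -3.2816 \cdot 10^{5}$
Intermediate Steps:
$m = -327231$ ($m = 54 - 9 \left(25066 - -11299\right) = 54 - 9 \left(25066 + 11299\right) = 54 - 327285 = -327231$)
$y = - \frac{1849}{2}$ ($y = - \frac{\left(34 - -9\right)^{2}}{2} = - \frac{\left(34 + 9\right)^{2}}{2} = - \frac{43^{2}}{2} = \left(- \frac{1}{2}\right) 1849 = - \frac{1849}{2} \approx -924.5$)
$m + y = -327231 - \frac{1849}{2} = - \frac{656311}{2}$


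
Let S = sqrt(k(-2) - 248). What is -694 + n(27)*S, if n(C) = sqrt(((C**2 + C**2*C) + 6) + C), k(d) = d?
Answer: -694 + 25*I*sqrt(8178) ≈ -694.0 + 2260.8*I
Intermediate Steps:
n(C) = sqrt(6 + C + C**2 + C**3) (n(C) = sqrt(((C**2 + C**3) + 6) + C) = sqrt((6 + C**2 + C**3) + C) = sqrt(6 + C + C**2 + C**3))
S = 5*I*sqrt(10) (S = sqrt(-2 - 248) = sqrt(-250) = 5*I*sqrt(10) ≈ 15.811*I)
-694 + n(27)*S = -694 + sqrt(6 + 27 + 27**2 + 27**3)*(5*I*sqrt(10)) = -694 + sqrt(6 + 27 + 729 + 19683)*(5*I*sqrt(10)) = -694 + sqrt(20445)*(5*I*sqrt(10)) = -694 + 25*I*sqrt(8178)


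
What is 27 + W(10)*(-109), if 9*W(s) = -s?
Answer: 1333/9 ≈ 148.11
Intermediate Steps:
W(s) = -s/9 (W(s) = (-s)/9 = -s/9)
27 + W(10)*(-109) = 27 - 1/9*10*(-109) = 27 - 10/9*(-109) = 27 + 1090/9 = 1333/9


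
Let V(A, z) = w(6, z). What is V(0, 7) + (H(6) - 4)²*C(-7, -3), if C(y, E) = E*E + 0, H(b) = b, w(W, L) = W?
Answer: 42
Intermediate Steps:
C(y, E) = E² (C(y, E) = E² + 0 = E²)
V(A, z) = 6
V(0, 7) + (H(6) - 4)²*C(-7, -3) = 6 + (6 - 4)²*(-3)² = 6 + 2²*9 = 6 + 4*9 = 6 + 36 = 42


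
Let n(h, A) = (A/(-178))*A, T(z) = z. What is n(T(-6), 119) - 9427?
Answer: -1692167/178 ≈ -9506.6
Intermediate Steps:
n(h, A) = -A**2/178 (n(h, A) = (A*(-1/178))*A = (-A/178)*A = -A**2/178)
n(T(-6), 119) - 9427 = -1/178*119**2 - 9427 = -1/178*14161 - 9427 = -14161/178 - 9427 = -1692167/178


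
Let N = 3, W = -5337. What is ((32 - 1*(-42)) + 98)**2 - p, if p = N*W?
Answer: 45595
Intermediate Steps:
p = -16011 (p = 3*(-5337) = -16011)
((32 - 1*(-42)) + 98)**2 - p = ((32 - 1*(-42)) + 98)**2 - 1*(-16011) = ((32 + 42) + 98)**2 + 16011 = (74 + 98)**2 + 16011 = 172**2 + 16011 = 29584 + 16011 = 45595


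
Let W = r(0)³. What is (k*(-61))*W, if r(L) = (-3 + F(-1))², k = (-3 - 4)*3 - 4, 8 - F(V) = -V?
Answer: 6246400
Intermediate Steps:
F(V) = 8 + V (F(V) = 8 - (-1)*V = 8 + V)
k = -25 (k = -7*3 - 4 = -21 - 4 = -25)
r(L) = 16 (r(L) = (-3 + (8 - 1))² = (-3 + 7)² = 4² = 16)
W = 4096 (W = 16³ = 4096)
(k*(-61))*W = -25*(-61)*4096 = 1525*4096 = 6246400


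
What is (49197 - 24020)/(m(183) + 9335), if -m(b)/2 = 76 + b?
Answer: 25177/8817 ≈ 2.8555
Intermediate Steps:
m(b) = -152 - 2*b (m(b) = -2*(76 + b) = -152 - 2*b)
(49197 - 24020)/(m(183) + 9335) = (49197 - 24020)/((-152 - 2*183) + 9335) = 25177/((-152 - 366) + 9335) = 25177/(-518 + 9335) = 25177/8817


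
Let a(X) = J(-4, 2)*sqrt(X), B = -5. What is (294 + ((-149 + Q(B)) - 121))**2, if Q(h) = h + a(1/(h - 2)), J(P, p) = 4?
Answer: 2511/7 + 152*I*sqrt(7)/7 ≈ 358.71 + 57.451*I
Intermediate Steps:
a(X) = 4*sqrt(X)
Q(h) = h + 4*sqrt(1/(-2 + h)) (Q(h) = h + 4*sqrt(1/(h - 2)) = h + 4*sqrt(1/(-2 + h)))
(294 + ((-149 + Q(B)) - 121))**2 = (294 + ((-149 + (-5 + 4*sqrt(1/(-2 - 5)))) - 121))**2 = (294 + ((-149 + (-5 + 4*sqrt(1/(-7)))) - 121))**2 = (294 + ((-149 + (-5 + 4*sqrt(-1/7))) - 121))**2 = (294 + ((-149 + (-5 + 4*(I*sqrt(7)/7))) - 121))**2 = (294 + ((-149 + (-5 + 4*I*sqrt(7)/7)) - 121))**2 = (294 + ((-154 + 4*I*sqrt(7)/7) - 121))**2 = (294 + (-275 + 4*I*sqrt(7)/7))**2 = (19 + 4*I*sqrt(7)/7)**2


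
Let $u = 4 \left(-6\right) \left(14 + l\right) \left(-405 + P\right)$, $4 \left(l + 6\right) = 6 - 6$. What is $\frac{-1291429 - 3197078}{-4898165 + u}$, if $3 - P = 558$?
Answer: $\frac{4488507}{4713845} \approx 0.9522$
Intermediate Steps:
$l = -6$ ($l = -6 + \frac{6 - 6}{4} = -6 + \frac{1}{4} \cdot 0 = -6 + 0 = -6$)
$P = -555$ ($P = 3 - 558 = -555$)
$u = 184320$ ($u = 4 \left(-6\right) \left(14 - 6\right) \left(-405 - 555\right) = \left(-24\right) 8 \left(-960\right) = \left(-192\right) \left(-960\right) = 184320$)
$\frac{-1291429 - 3197078}{-4898165 + u} = \frac{-1291429 - 3197078}{-4898165 + 184320} = - \frac{4488507}{-4713845} = \left(-4488507\right) \left(- \frac{1}{4713845}\right) = \frac{4488507}{4713845}$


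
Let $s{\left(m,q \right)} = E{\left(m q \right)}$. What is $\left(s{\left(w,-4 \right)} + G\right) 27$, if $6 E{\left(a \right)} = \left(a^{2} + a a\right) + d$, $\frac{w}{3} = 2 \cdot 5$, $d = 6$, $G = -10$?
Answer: $129357$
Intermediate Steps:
$w = 30$ ($w = 3 \cdot 2 \cdot 5 = 3 \cdot 10 = 30$)
$E{\left(a \right)} = 1 + \frac{a^{2}}{3}$ ($E{\left(a \right)} = \frac{\left(a^{2} + a a\right) + 6}{6} = \frac{\left(a^{2} + a^{2}\right) + 6}{6} = \frac{2 a^{2} + 6}{6} = \frac{6 + 2 a^{2}}{6} = 1 + \frac{a^{2}}{3}$)
$s{\left(m,q \right)} = 1 + \frac{m^{2} q^{2}}{3}$ ($s{\left(m,q \right)} = 1 + \frac{\left(m q\right)^{2}}{3} = 1 + \frac{m^{2} q^{2}}{3}$)
$\left(s{\left(w,-4 \right)} + G\right) 27 = \left(\left(1 + \frac{30^{2} \left(-4\right)^{2}}{3}\right) - 10\right) 27 = \left(\left(1 + \frac{1}{3} \cdot 900 \cdot 16\right) - 10\right) 27 = \left(\left(1 + 4800\right) - 10\right) 27 = \left(4801 - 10\right) 27 = 4791 \cdot 27 = 129357$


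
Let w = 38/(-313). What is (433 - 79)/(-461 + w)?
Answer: -110802/144331 ≈ -0.76769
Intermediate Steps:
w = -38/313 (w = 38*(-1/313) = -38/313 ≈ -0.12141)
(433 - 79)/(-461 + w) = (433 - 79)/(-461 - 38/313) = 354/(-144331/313) = 354*(-313/144331) = -110802/144331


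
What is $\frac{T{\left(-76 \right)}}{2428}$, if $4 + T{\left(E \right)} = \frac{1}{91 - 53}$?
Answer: $- \frac{151}{92264} \approx -0.0016366$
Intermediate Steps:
$T{\left(E \right)} = - \frac{151}{38}$ ($T{\left(E \right)} = -4 + \frac{1}{91 - 53} = -4 + \frac{1}{38} = - \frac{151}{38}$)
$\frac{T{\left(-76 \right)}}{2428} = - \frac{151}{38 \cdot 2428} = \left(- \frac{151}{38}\right) \frac{1}{2428} = - \frac{151}{92264}$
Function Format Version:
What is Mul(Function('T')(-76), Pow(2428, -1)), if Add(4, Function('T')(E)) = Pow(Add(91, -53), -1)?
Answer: Rational(-151, 92264) ≈ -0.0016366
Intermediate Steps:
Function('T')(E) = Rational(-151, 38) (Function('T')(E) = Add(-4, Pow(Add(91, -53), -1)) = Add(-4, Pow(38, -1)) = Add(-4, Rational(1, 38)) = Rational(-151, 38))
Mul(Function('T')(-76), Pow(2428, -1)) = Mul(Rational(-151, 38), Pow(2428, -1)) = Mul(Rational(-151, 38), Rational(1, 2428)) = Rational(-151, 92264)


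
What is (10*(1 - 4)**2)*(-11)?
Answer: -990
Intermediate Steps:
(10*(1 - 4)**2)*(-11) = (10*(-3)**2)*(-11) = (10*9)*(-11) = 90*(-11) = -990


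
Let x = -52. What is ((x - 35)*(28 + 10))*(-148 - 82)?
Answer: 760380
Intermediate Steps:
((x - 35)*(28 + 10))*(-148 - 82) = ((-52 - 35)*(28 + 10))*(-148 - 82) = -87*38*(-230) = -3306*(-230) = 760380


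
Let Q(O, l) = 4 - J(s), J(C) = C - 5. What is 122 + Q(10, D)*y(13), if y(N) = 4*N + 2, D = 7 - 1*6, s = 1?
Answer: 554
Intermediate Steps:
D = 1 (D = 7 - 6 = 1)
J(C) = -5 + C
Q(O, l) = 8 (Q(O, l) = 4 - (-5 + 1) = 4 - 1*(-4) = 4 + 4 = 8)
y(N) = 2 + 4*N
122 + Q(10, D)*y(13) = 122 + 8*(2 + 4*13) = 122 + 8*(2 + 52) = 122 + 8*54 = 122 + 432 = 554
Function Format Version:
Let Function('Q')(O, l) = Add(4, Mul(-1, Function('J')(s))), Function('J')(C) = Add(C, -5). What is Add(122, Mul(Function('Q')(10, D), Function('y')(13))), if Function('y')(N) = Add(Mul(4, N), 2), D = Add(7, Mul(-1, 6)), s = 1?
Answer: 554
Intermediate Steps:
D = 1 (D = Add(7, -6) = 1)
Function('J')(C) = Add(-5, C)
Function('Q')(O, l) = 8 (Function('Q')(O, l) = Add(4, Mul(-1, Add(-5, 1))) = Add(4, Mul(-1, -4)) = Add(4, 4) = 8)
Function('y')(N) = Add(2, Mul(4, N))
Add(122, Mul(Function('Q')(10, D), Function('y')(13))) = Add(122, Mul(8, Add(2, Mul(4, 13)))) = Add(122, Mul(8, Add(2, 52))) = Add(122, Mul(8, 54)) = Add(122, 432) = 554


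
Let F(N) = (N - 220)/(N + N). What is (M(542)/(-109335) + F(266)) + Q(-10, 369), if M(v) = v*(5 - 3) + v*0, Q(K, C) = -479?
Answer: -13928583329/29083110 ≈ -478.92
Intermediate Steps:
F(N) = (-220 + N)/(2*N) (F(N) = (-220 + N)/((2*N)) = (-220 + N)*(1/(2*N)) = (-220 + N)/(2*N))
M(v) = 2*v (M(v) = v*2 + 0 = 2*v + 0 = 2*v)
(M(542)/(-109335) + F(266)) + Q(-10, 369) = ((2*542)/(-109335) + (½)*(-220 + 266)/266) - 479 = (1084*(-1/109335) + (½)*(1/266)*46) - 479 = (-1084/109335 + 23/266) - 479 = 2226361/29083110 - 479 = -13928583329/29083110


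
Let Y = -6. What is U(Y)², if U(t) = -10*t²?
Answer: 129600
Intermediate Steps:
U(Y)² = (-10*(-6)²)² = (-10*36)² = (-360)² = 129600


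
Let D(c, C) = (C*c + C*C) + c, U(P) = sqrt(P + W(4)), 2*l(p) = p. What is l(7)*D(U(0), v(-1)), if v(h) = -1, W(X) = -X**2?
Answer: 7/2 ≈ 3.5000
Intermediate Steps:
l(p) = p/2
U(P) = sqrt(-16 + P) (U(P) = sqrt(P - 1*4**2) = sqrt(P - 1*16) = sqrt(P - 16) = sqrt(-16 + P))
D(c, C) = c + C**2 + C*c (D(c, C) = (C*c + C**2) + c = (C**2 + C*c) + c = c + C**2 + C*c)
l(7)*D(U(0), v(-1)) = ((1/2)*7)*(sqrt(-16 + 0) + (-1)**2 - sqrt(-16 + 0)) = 7*(sqrt(-16) + 1 - sqrt(-16))/2 = 7*(4*I + 1 - 4*I)/2 = (7/2)*1 = 7/2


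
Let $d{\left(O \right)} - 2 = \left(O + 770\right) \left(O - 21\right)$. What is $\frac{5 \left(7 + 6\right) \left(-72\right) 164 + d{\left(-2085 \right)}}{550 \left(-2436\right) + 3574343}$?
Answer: $\frac{2001872}{2234543} \approx 0.89587$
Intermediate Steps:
$d{\left(O \right)} = 2 + \left(-21 + O\right) \left(770 + O\right)$ ($d{\left(O \right)} = 2 + \left(O + 770\right) \left(O - 21\right) = 2 + \left(770 + O\right) \left(-21 + O\right) = 2 + \left(-21 + O\right) \left(770 + O\right)$)
$\frac{5 \left(7 + 6\right) \left(-72\right) 164 + d{\left(-2085 \right)}}{550 \left(-2436\right) + 3574343} = \frac{5 \left(7 + 6\right) \left(-72\right) 164 + \left(-16168 + \left(-2085\right)^{2} + 749 \left(-2085\right)\right)}{550 \left(-2436\right) + 3574343} = \frac{5 \cdot 13 \left(-72\right) 164 - -2769392}{-1339800 + 3574343} = \frac{65 \left(-72\right) 164 + 2769392}{2234543} = \left(\left(-4680\right) 164 + 2769392\right) \frac{1}{2234543} = \left(-767520 + 2769392\right) \frac{1}{2234543} = 2001872 \cdot \frac{1}{2234543} = \frac{2001872}{2234543}$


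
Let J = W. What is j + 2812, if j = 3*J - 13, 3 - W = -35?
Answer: 2913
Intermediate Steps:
W = 38 (W = 3 - 1*(-35) = 3 + 35 = 38)
J = 38
j = 101 (j = 3*38 - 13 = 114 - 13 = 101)
j + 2812 = 101 + 2812 = 2913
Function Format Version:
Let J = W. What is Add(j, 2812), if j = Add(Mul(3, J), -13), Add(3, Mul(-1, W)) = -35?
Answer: 2913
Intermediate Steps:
W = 38 (W = Add(3, Mul(-1, -35)) = Add(3, 35) = 38)
J = 38
j = 101 (j = Add(Mul(3, 38), -13) = Add(114, -13) = 101)
Add(j, 2812) = Add(101, 2812) = 2913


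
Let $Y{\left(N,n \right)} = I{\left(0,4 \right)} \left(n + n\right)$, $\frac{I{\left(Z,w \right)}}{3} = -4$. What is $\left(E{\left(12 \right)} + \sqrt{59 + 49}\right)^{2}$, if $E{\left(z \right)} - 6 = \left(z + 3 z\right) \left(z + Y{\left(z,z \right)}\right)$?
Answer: $175350672 - 158904 \sqrt{3} \approx 1.7508 \cdot 10^{8}$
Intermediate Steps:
$I{\left(Z,w \right)} = -12$ ($I{\left(Z,w \right)} = 3 \left(-4\right) = -12$)
$Y{\left(N,n \right)} = - 24 n$ ($Y{\left(N,n \right)} = - 12 \left(n + n\right) = - 12 \cdot 2 n = - 24 n$)
$E{\left(z \right)} = 6 - 92 z^{2}$ ($E{\left(z \right)} = 6 + \left(z + 3 z\right) \left(z - 24 z\right) = 6 + 4 z \left(- 23 z\right) = 6 - 92 z^{2}$)
$\left(E{\left(12 \right)} + \sqrt{59 + 49}\right)^{2} = \left(\left(6 - 92 \cdot 12^{2}\right) + \sqrt{59 + 49}\right)^{2} = \left(\left(6 - 13248\right) + \sqrt{108}\right)^{2} = \left(\left(6 - 13248\right) + 6 \sqrt{3}\right)^{2} = \left(-13242 + 6 \sqrt{3}\right)^{2}$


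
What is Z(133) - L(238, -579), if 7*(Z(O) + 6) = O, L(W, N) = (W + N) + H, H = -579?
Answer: 933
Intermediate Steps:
L(W, N) = -579 + N + W (L(W, N) = (W + N) - 579 = (N + W) - 579 = -579 + N + W)
Z(O) = -6 + O/7
Z(133) - L(238, -579) = (-6 + (⅐)*133) - (-579 - 579 + 238) = (-6 + 19) - 1*(-920) = 13 + 920 = 933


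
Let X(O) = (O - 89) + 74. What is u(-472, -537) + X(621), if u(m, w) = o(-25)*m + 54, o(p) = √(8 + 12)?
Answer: 660 - 944*√5 ≈ -1450.8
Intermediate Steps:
X(O) = -15 + O (X(O) = (-89 + O) + 74 = -15 + O)
o(p) = 2*√5 (o(p) = √20 = 2*√5)
u(m, w) = 54 + 2*m*√5 (u(m, w) = (2*√5)*m + 54 = 2*m*√5 + 54 = 54 + 2*m*√5)
u(-472, -537) + X(621) = (54 + 2*(-472)*√5) + (-15 + 621) = (54 - 944*√5) + 606 = 660 - 944*√5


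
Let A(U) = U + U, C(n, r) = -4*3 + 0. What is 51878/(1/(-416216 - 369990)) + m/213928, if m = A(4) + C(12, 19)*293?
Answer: -2181359363131253/53482 ≈ -4.0787e+10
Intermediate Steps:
C(n, r) = -12 (C(n, r) = -12 + 0 = -12)
A(U) = 2*U
m = -3508 (m = 2*4 - 12*293 = 8 - 3516 = -3508)
51878/(1/(-416216 - 369990)) + m/213928 = 51878/(1/(-416216 - 369990)) - 3508/213928 = 51878/(1/(-786206)) - 3508*1/213928 = 51878/(-1/786206) - 877/53482 = 51878*(-786206) - 877/53482 = -40786794868 - 877/53482 = -2181359363131253/53482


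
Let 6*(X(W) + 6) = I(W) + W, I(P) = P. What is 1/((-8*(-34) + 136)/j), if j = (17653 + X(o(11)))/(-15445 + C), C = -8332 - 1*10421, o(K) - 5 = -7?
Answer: -52939/41858352 ≈ -0.0012647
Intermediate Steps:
o(K) = -2 (o(K) = 5 - 7 = -2)
X(W) = -6 + W/3 (X(W) = -6 + (W + W)/6 = -6 + (2*W)/6 = -6 + W/3)
C = -18753 (C = -8332 - 10421 = -18753)
j = -52939/102594 (j = (17653 + (-6 + (⅓)*(-2)))/(-15445 - 18753) = (17653 + (-6 - ⅔))/(-34198) = (17653 - 20/3)*(-1/34198) = (52939/3)*(-1/34198) = -52939/102594 ≈ -0.51600)
1/((-8*(-34) + 136)/j) = 1/((-8*(-34) + 136)/(-52939/102594)) = 1/((272 + 136)*(-102594/52939)) = 1/(408*(-102594/52939)) = 1/(-41858352/52939) = -52939/41858352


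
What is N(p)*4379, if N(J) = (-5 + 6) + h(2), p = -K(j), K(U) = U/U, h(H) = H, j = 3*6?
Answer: 13137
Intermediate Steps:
j = 18
K(U) = 1
p = -1 (p = -1*1 = -1)
N(J) = 3 (N(J) = (-5 + 6) + 2 = 1 + 2 = 3)
N(p)*4379 = 3*4379 = 13137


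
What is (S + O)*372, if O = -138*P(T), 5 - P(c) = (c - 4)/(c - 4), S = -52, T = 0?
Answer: -224688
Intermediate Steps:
P(c) = 4 (P(c) = 5 - (c - 4)/(c - 4) = 5 - (-4 + c)/(-4 + c) = 5 - 1*1 = 5 - 1 = 4)
O = -552 (O = -138*4 = -552)
(S + O)*372 = (-52 - 552)*372 = -604*372 = -224688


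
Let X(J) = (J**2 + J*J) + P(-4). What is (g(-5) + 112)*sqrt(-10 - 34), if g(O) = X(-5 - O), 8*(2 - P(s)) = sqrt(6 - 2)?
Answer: 455*I*sqrt(11)/2 ≈ 754.53*I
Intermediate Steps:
P(s) = 7/4 (P(s) = 2 - sqrt(6 - 2)/8 = 2 - sqrt(4)/8 = 2 - 1/8*2 = 2 - 1/4 = 7/4)
X(J) = 7/4 + 2*J**2 (X(J) = (J**2 + J*J) + 7/4 = (J**2 + J**2) + 7/4 = 2*J**2 + 7/4 = 7/4 + 2*J**2)
g(O) = 7/4 + 2*(-5 - O)**2
(g(-5) + 112)*sqrt(-10 - 34) = ((7/4 + 2*(5 - 5)**2) + 112)*sqrt(-10 - 34) = ((7/4 + 2*0**2) + 112)*sqrt(-44) = ((7/4 + 2*0) + 112)*(2*I*sqrt(11)) = ((7/4 + 0) + 112)*(2*I*sqrt(11)) = (7/4 + 112)*(2*I*sqrt(11)) = 455*(2*I*sqrt(11))/4 = 455*I*sqrt(11)/2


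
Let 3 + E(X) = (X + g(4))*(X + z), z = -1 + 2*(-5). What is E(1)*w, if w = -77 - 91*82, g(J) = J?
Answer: 399567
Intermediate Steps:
w = -7539 (w = -77 - 7462 = -7539)
z = -11 (z = -1 - 10 = -11)
E(X) = -3 + (-11 + X)*(4 + X) (E(X) = -3 + (X + 4)*(X - 11) = -3 + (4 + X)*(-11 + X) = -3 + (-11 + X)*(4 + X))
E(1)*w = (-47 + 1² - 7*1)*(-7539) = (-47 + 1 - 7)*(-7539) = -53*(-7539) = 399567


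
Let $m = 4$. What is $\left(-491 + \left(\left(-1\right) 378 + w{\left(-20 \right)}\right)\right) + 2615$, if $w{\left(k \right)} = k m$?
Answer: $1666$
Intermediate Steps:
$w{\left(k \right)} = 4 k$ ($w{\left(k \right)} = k 4 = 4 k$)
$\left(-491 + \left(\left(-1\right) 378 + w{\left(-20 \right)}\right)\right) + 2615 = \left(-491 + \left(\left(-1\right) 378 + 4 \left(-20\right)\right)\right) + 2615 = \left(-491 - 458\right) + 2615 = -949 + 2615 = 1666$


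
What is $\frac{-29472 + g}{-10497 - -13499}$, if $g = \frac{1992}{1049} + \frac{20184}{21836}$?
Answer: $- \frac{84377487585}{8595462991} \approx -9.8165$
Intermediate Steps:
$g = \frac{16167582}{5726491}$ ($g = 1992 \cdot \frac{1}{1049} + 20184 \cdot \frac{1}{21836} = \frac{1992}{1049} + \frac{5046}{5459} = \frac{16167582}{5726491} \approx 2.8233$)
$\frac{-29472 + g}{-10497 - -13499} = \frac{-29472 + \frac{16167582}{5726491}}{-10497 - -13499} = - \frac{168754975170}{5726491 \left(-10497 + 13499\right)} = - \frac{168754975170}{5726491 \cdot 3002} = \left(- \frac{168754975170}{5726491}\right) \frac{1}{3002} = - \frac{84377487585}{8595462991}$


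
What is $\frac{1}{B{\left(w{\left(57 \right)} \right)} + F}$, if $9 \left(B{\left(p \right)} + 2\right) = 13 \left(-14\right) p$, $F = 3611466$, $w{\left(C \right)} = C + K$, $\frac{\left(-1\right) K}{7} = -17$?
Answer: $\frac{9}{32471144} \approx 2.7717 \cdot 10^{-7}$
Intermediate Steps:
$K = 119$ ($K = \left(-7\right) \left(-17\right) = 119$)
$w{\left(C \right)} = 119 + C$ ($w{\left(C \right)} = C + 119 = 119 + C$)
$B{\left(p \right)} = -2 - \frac{182 p}{9}$ ($B{\left(p \right)} = -2 + \frac{13 \left(-14\right) p}{9} = -2 + \frac{\left(-182\right) p}{9} = -2 - \frac{182 p}{9}$)
$\frac{1}{B{\left(w{\left(57 \right)} \right)} + F} = \frac{1}{\left(-2 - \frac{182 \left(119 + 57\right)}{9}\right) + 3611466} = \frac{1}{\left(-2 - \frac{32032}{9}\right) + 3611466} = \frac{1}{- \frac{32050}{9} + 3611466} = \frac{1}{\frac{32471144}{9}} = \frac{9}{32471144}$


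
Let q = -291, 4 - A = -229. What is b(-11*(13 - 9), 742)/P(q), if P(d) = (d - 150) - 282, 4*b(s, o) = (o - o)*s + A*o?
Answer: -86443/1446 ≈ -59.781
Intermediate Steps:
A = 233 (A = 4 - 1*(-229) = 4 + 229 = 233)
b(s, o) = 233*o/4 (b(s, o) = ((o - o)*s + 233*o)/4 = (0*s + 233*o)/4 = (0 + 233*o)/4 = (233*o)/4 = 233*o/4)
P(d) = -432 + d (P(d) = (-150 + d) - 282 = -432 + d)
b(-11*(13 - 9), 742)/P(q) = ((233/4)*742)/(-432 - 291) = (86443/2)/(-723) = (86443/2)*(-1/723) = -86443/1446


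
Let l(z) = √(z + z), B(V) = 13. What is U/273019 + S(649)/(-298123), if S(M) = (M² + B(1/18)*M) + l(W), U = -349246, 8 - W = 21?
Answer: -221417602380/81393243337 - I*√26/298123 ≈ -2.7203 - 1.7104e-5*I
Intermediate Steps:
W = -13 (W = 8 - 1*21 = 8 - 21 = -13)
l(z) = √2*√z (l(z) = √(2*z) = √2*√z)
S(M) = M² + 13*M + I*√26 (S(M) = (M² + 13*M) + √2*√(-13) = (M² + 13*M) + √2*(I*√13) = (M² + 13*M) + I*√26 = M² + 13*M + I*√26)
U/273019 + S(649)/(-298123) = -349246/273019 + (649² + 13*649 + I*√26)/(-298123) = -349246*1/273019 + (421201 + 8437 + I*√26)*(-1/298123) = -349246/273019 + (429638 + I*√26)*(-1/298123) = -349246/273019 + (-429638/298123 - I*√26/298123) = -221417602380/81393243337 - I*√26/298123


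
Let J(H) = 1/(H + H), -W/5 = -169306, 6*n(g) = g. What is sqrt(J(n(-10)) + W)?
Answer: sqrt(84652970)/10 ≈ 920.07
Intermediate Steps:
n(g) = g/6
W = 846530 (W = -5*(-169306) = 846530)
J(H) = 1/(2*H)
sqrt(J(n(-10)) + W) = sqrt(1/(2*(((1/6)*(-10)))) + 846530) = sqrt(1/(2*(-5/3)) + 846530) = sqrt((1/2)*(-3/5) + 846530) = sqrt(-3/10 + 846530) = sqrt(8465297/10) = sqrt(84652970)/10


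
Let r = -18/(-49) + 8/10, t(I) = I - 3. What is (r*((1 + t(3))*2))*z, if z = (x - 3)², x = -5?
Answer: 36608/245 ≈ 149.42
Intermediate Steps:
t(I) = -3 + I
r = 286/245 (r = -18*(-1/49) + 8*(⅒) = 18/49 + ⅘ = 286/245 ≈ 1.1673)
z = 64 (z = (-5 - 3)² = (-8)² = 64)
(r*((1 + t(3))*2))*z = (286*((1 + (-3 + 3))*2)/245)*64 = (286*((1 + 0)*2)/245)*64 = (286*(1*2)/245)*64 = ((286/245)*2)*64 = (572/245)*64 = 36608/245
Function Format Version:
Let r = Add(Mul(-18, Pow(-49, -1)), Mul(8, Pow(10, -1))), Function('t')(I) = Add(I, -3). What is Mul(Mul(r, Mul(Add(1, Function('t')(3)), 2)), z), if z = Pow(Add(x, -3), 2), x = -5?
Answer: Rational(36608, 245) ≈ 149.42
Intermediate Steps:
Function('t')(I) = Add(-3, I)
r = Rational(286, 245) (r = Add(Mul(-18, Rational(-1, 49)), Mul(8, Rational(1, 10))) = Add(Rational(18, 49), Rational(4, 5)) = Rational(286, 245) ≈ 1.1673)
z = 64 (z = Pow(Add(-5, -3), 2) = Pow(-8, 2) = 64)
Mul(Mul(r, Mul(Add(1, Function('t')(3)), 2)), z) = Mul(Mul(Rational(286, 245), Mul(Add(1, Add(-3, 3)), 2)), 64) = Mul(Mul(Rational(286, 245), Mul(Add(1, 0), 2)), 64) = Mul(Mul(Rational(286, 245), Mul(1, 2)), 64) = Mul(Mul(Rational(286, 245), 2), 64) = Mul(Rational(572, 245), 64) = Rational(36608, 245)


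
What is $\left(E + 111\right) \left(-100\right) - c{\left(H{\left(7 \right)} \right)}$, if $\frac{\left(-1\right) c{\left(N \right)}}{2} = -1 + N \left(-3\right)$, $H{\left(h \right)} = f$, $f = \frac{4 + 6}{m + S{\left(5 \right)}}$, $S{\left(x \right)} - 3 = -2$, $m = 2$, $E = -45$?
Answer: $-6622$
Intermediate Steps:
$S{\left(x \right)} = 1$ ($S{\left(x \right)} = 3 - 2 = 1$)
$f = \frac{10}{3}$ ($f = \frac{4 + 6}{2 + 1} = \frac{10}{3} \approx 3.3333$)
$H{\left(h \right)} = \frac{10}{3}$
$c{\left(N \right)} = 2 + 6 N$ ($c{\left(N \right)} = - 2 \left(-1 + N \left(-3\right)\right) = - 2 \left(-1 - 3 N\right) = 2 + 6 N$)
$\left(E + 111\right) \left(-100\right) - c{\left(H{\left(7 \right)} \right)} = \left(-45 + 111\right) \left(-100\right) - \left(2 + 6 \cdot \frac{10}{3}\right) = 66 \left(-100\right) - \left(2 + 20\right) = -6600 - 22 = -6622$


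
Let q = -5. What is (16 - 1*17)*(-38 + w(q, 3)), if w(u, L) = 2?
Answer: 36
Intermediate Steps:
(16 - 1*17)*(-38 + w(q, 3)) = (16 - 1*17)*(-38 + 2) = (16 - 17)*(-36) = -1*(-36) = 36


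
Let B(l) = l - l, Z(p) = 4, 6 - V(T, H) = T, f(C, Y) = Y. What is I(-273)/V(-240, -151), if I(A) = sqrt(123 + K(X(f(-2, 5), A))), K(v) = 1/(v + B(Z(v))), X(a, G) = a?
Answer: sqrt(770)/615 ≈ 0.045120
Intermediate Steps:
V(T, H) = 6 - T
B(l) = 0
K(v) = 1/v (K(v) = 1/(v + 0) = 1/v)
I(A) = 2*sqrt(770)/5 (I(A) = sqrt(123 + 1/5) = sqrt(616/5) = 2*sqrt(770)/5)
I(-273)/V(-240, -151) = (2*sqrt(770)/5)/(6 - 1*(-240)) = (2*sqrt(770)/5)/(6 + 240) = (2*sqrt(770)/5)/246 = (2*sqrt(770)/5)*(1/246) = sqrt(770)/615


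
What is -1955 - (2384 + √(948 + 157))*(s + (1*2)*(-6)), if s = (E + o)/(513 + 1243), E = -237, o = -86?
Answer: 11893175/439 + 21395*√1105/1756 ≈ 27497.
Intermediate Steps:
s = -323/1756 (s = (-237 - 86)/(513 + 1243) = -323/1756 ≈ -0.18394)
-1955 - (2384 + √(948 + 157))*(s + (1*2)*(-6)) = -1955 - (2384 + √(948 + 157))*(-323/1756 + (1*2)*(-6)) = -1955 - (2384 + √1105)*(-323/1756 + 2*(-6)) = -1955 - (2384 + √1105)*(-323/1756 - 12) = -1955 - (2384 + √1105)*(-21395)/1756 = -1955 - (-12751420/439 - 21395*√1105/1756) = -1955 + (12751420/439 + 21395*√1105/1756) = 11893175/439 + 21395*√1105/1756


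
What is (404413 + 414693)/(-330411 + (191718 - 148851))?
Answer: -409553/143772 ≈ -2.8486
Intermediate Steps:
(404413 + 414693)/(-330411 + (191718 - 148851)) = 819106/(-330411 + 42867) = 819106/(-287544) = 819106*(-1/287544) = -409553/143772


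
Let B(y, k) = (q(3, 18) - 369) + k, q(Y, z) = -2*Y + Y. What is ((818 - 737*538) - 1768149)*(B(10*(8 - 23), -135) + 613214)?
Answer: -1325798076759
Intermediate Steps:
q(Y, z) = -Y
B(y, k) = -372 + k (B(y, k) = (-1*3 - 369) + k = (-3 - 369) + k = -372 + k)
((818 - 737*538) - 1768149)*(B(10*(8 - 23), -135) + 613214) = ((818 - 737*538) - 1768149)*((-372 - 135) + 613214) = ((818 - 396506) - 1768149)*(-507 + 613214) = (-395688 - 1768149)*612707 = -2163837*612707 = -1325798076759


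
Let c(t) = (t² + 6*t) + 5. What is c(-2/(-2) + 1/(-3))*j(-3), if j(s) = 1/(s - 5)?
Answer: -85/72 ≈ -1.1806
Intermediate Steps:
j(s) = 1/(-5 + s)
c(t) = 5 + t² + 6*t
c(-2/(-2) + 1/(-3))*j(-3) = (5 + (-2/(-2) + 1/(-3))² + 6*(-2/(-2) + 1/(-3)))/(-5 - 3) = (5 + (-2*(-½) + 1*(-⅓))² + 6*(-2*(-½) + 1*(-⅓)))/(-8) = (5 + (1 - ⅓)² + 6*(1 - ⅓))*(-⅛) = (5 + (⅔)² + 6*(⅔))*(-⅛) = (5 + 4/9 + 4)*(-⅛) = (85/9)*(-⅛) = -85/72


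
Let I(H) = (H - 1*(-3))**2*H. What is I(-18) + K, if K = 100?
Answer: -3950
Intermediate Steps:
I(H) = H*(3 + H)**2 (I(H) = (H + 3)**2*H = (3 + H)**2*H = H*(3 + H)**2)
I(-18) + K = -18*(3 - 18)**2 + 100 = -18*(-15)**2 + 100 = -18*225 + 100 = -4050 + 100 = -3950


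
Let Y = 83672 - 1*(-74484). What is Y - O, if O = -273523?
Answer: 431679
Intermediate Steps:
Y = 158156 (Y = 83672 + 74484 = 158156)
Y - O = 158156 - 1*(-273523) = 158156 + 273523 = 431679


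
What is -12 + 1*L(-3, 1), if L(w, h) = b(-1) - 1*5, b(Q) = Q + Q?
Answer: -19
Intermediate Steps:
b(Q) = 2*Q
L(w, h) = -7 (L(w, h) = 2*(-1) - 1*5 = -2 - 5 = -7)
-12 + 1*L(-3, 1) = -12 + 1*(-7) = -12 - 7 = -19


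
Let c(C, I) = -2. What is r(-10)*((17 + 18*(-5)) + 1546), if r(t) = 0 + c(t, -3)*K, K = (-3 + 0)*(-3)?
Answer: -26514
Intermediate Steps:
K = 9 (K = -3*(-3) = 9)
r(t) = -18 (r(t) = 0 - 2*9 = 0 - 18 = -18)
r(-10)*((17 + 18*(-5)) + 1546) = -18*((17 + 18*(-5)) + 1546) = -18*((17 - 90) + 1546) = -18*(-73 + 1546) = -18*1473 = -26514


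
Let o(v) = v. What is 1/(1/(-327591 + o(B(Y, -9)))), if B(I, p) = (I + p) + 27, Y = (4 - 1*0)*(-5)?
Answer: -327593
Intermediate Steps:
Y = -20 (Y = (4 + 0)*(-5) = 4*(-5) = -20)
B(I, p) = 27 + I + p
1/(1/(-327591 + o(B(Y, -9)))) = 1/(1/(-327591 + (27 - 20 - 9))) = 1/(1/(-327591 - 2)) = 1/(1/(-327593)) = 1/(-1/327593) = -327593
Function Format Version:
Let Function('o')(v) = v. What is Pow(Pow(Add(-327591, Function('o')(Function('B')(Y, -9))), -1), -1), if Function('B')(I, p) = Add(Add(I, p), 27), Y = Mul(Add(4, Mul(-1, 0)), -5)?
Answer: -327593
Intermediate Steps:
Y = -20 (Y = Mul(Add(4, 0), -5) = Mul(4, -5) = -20)
Function('B')(I, p) = Add(27, I, p)
Pow(Pow(Add(-327591, Function('o')(Function('B')(Y, -9))), -1), -1) = Pow(Pow(Add(-327591, Add(27, -20, -9)), -1), -1) = Pow(Pow(Add(-327591, -2), -1), -1) = Pow(Pow(-327593, -1), -1) = Pow(Rational(-1, 327593), -1) = -327593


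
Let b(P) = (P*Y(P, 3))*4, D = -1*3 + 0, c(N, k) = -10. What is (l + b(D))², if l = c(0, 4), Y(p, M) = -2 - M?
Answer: 2500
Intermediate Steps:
D = -3 (D = -3 + 0 = -3)
l = -10
b(P) = -20*P (b(P) = (P*(-2 - 1*3))*4 = (P*(-2 - 3))*4 = (P*(-5))*4 = -5*P*4 = -20*P)
(l + b(D))² = (-10 - 20*(-3))² = (-10 + 60)² = 50² = 2500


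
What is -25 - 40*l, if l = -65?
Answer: 2575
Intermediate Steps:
-25 - 40*l = -25 - 40*(-65) = -25 + 2600 = 2575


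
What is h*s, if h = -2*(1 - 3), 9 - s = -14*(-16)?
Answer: -860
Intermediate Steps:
s = -215 (s = 9 - (-14)*(-16) = 9 - 1*224 = 9 - 224 = -215)
h = 4 (h = -2*(-2) = 4)
h*s = 4*(-215) = -860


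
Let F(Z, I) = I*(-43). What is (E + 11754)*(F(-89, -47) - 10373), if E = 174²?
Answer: -351034560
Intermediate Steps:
F(Z, I) = -43*I
E = 30276
(E + 11754)*(F(-89, -47) - 10373) = (30276 + 11754)*(-43*(-47) - 10373) = 42030*(2021 - 10373) = 42030*(-8352) = -351034560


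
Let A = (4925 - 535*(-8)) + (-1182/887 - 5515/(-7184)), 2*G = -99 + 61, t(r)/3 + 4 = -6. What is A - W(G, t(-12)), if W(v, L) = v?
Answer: 58773646909/6372208 ≈ 9223.4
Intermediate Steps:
t(r) = -30 (t(r) = -12 + 3*(-6) = -12 - 18 = -30)
G = -19 (G = (-99 + 61)/2 = (1/2)*(-38) = -19)
A = 58652574957/6372208 (A = (4925 + 4280) + (-1182*1/887 - 5515*(-1/7184)) = 9205 + (-1182/887 + 5515/7184) = 9205 - 3599683/6372208 = 58652574957/6372208 ≈ 9204.4)
A - W(G, t(-12)) = 58652574957/6372208 - 1*(-19) = 58652574957/6372208 + 19 = 58773646909/6372208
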